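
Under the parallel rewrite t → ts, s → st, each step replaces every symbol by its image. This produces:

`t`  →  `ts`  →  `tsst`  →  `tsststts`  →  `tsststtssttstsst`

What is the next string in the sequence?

Applying the rule to each of the 16 symbols of tsststtssttstsst gives the pieces ts st st ts st ts ts st st ts ts st ts st st ts, which concatenate to the answer.

tsststtssttstsststtstssttsststts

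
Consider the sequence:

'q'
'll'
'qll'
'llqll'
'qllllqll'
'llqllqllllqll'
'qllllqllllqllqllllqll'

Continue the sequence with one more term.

This is a Fibonacci-style word recurrence s(k) = s(k−2)·s(k−1): e.g. q·ll = qll.
Continuing: llqllqllllqll · qllllqllllqllqllllqll gives term 8.

llqllqllllqllqllllqllllqllqllllqll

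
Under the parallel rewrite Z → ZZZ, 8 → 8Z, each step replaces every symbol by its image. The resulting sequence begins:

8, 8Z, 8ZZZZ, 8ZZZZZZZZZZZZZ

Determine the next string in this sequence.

Replace each of the 14 characters of 8ZZZZZZZZZZZZZ in place — 8Z ZZZ ZZZ ZZZ ZZZ ZZZ ZZZ ZZZ ZZZ ZZZ ZZZ ZZZ ZZZ ZZZ — and concatenate.

8ZZZZZZZZZZZZZZZZZZZZZZZZZZZZZZZZZZZZZZZZ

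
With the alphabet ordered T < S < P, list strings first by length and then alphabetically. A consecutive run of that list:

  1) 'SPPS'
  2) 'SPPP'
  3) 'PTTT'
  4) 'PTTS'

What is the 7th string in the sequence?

PTSS

Advancing 3 positions from PTTS through PTTS → PTTP → PTST reaches term 7.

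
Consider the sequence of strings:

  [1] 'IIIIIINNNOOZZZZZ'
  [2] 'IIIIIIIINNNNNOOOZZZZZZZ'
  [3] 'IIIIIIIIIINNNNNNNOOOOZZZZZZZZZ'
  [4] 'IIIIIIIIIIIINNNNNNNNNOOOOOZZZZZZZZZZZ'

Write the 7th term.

Term n consists of 2n+2 I's, followed by 2n-1 N's, followed by n O's, followed by 2n+1 Z's, where the shown terms are n = 2, 3, 4, 5.
Setting n = 8 gives 18, 15, 8, 17 characters in each block.

IIIIIIIIIIIIIIIIIINNNNNNNNNNNNNNNOOOOOOOOZZZZZZZZZZZZZZZZZ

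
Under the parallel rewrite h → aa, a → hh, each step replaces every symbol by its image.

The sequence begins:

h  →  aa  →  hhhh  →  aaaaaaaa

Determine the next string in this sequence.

Expanding aaaaaaaa: a→hh, a→hh, a→hh, a→hh, a→hh, a→hh, a→hh, a→hh. Concatenated: hh hh hh hh hh hh hh hh.

hhhhhhhhhhhhhhhh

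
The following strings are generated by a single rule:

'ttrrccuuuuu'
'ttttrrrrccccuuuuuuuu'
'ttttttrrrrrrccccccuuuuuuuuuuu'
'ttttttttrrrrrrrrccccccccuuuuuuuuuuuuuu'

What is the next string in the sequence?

ttttttttttrrrrrrrrrrccccccccccuuuuuuuuuuuuuuuuu

Term n consists of 2n t's, followed by 2n r's, followed by 2n c's, followed by 3n+2 u's (n = 1, 2, …).
Setting n = 5 gives 10, 10, 10, 17 characters in each block.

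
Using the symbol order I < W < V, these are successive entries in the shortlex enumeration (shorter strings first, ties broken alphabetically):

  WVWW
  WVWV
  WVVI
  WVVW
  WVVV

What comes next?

The successor of WVVV increments the rightmost position that isn't already V and resets every position after it to I.

VIII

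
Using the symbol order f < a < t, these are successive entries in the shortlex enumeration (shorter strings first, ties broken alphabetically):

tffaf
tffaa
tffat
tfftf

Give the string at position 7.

tfaff

Continuing the enumeration 3 steps past tfftf: tfftf → tffta → tfftt → (answer).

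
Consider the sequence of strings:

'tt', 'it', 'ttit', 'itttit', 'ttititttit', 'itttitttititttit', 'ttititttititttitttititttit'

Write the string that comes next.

itttitttititttitttititttititttitttititttit

This is a Fibonacci-style word recurrence s(k) = s(k−2)·s(k−1): e.g. tt·it = ttit.
Continuing: itttitttititttit · ttititttititttitttititttit gives term 8.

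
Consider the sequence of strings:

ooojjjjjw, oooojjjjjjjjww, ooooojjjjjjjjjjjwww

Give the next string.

The n-th term is n+2 o's then 3n+2 j's then n w's (n = 1, 2, …).
Setting n = 4 gives 6, 14, 4 characters in each block.

oooooojjjjjjjjjjjjjjwwww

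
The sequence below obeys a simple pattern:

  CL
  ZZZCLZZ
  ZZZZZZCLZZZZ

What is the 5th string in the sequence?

ZZZZZZZZZZZZCLZZZZZZZZ

s(k+1) = ZZZ·s(k)·ZZ, so each term gains ZZZ as a prefix and ZZ as a suffix.
From ZZZZZZCLZZZZ, 2 further steps: ZZZZZZCLZZZZ → ZZZZZZZZZCLZZZZZZ → (answer).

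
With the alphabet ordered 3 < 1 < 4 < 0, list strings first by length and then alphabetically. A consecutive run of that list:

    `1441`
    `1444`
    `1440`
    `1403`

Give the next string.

1401

Treat 1403 as a base-4 numeral over the given alphabet and add one, carrying through any trailing 0's.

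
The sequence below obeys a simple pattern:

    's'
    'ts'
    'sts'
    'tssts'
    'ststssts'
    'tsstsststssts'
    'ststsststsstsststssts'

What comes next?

tsstsststsstsststsststsstsststssts

From term 3 onward, concatenate the second-to-last term with the last: s·ts = sts, ts·sts = tssts, …
Continuing: tsstsststssts · ststsststsstsststssts gives term 8.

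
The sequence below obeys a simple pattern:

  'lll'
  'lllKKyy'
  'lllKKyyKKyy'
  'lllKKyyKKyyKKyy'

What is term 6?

lllKKyyKKyyKKyyKKyyKKyy

The strings grow by a fixed suffix KKyy each time.
From lllKKyyKKyyKKyy, 2 further steps: lllKKyyKKyyKKyy → lllKKyyKKyyKKyyKKyy → (answer).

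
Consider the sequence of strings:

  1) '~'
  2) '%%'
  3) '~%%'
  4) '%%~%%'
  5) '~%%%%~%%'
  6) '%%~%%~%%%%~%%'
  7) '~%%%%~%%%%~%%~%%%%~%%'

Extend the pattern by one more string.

This is a Fibonacci-style word recurrence s(k) = s(k−2)·s(k−1): e.g. ~·%% = ~%%.
The next term joins %%~%%~%%%%~%% and ~%%%%~%%%%~%%~%%%%~%%.

%%~%%~%%%%~%%~%%%%~%%%%~%%~%%%%~%%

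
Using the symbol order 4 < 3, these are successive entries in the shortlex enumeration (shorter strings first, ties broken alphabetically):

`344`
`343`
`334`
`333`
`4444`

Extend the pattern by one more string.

Find the rightmost character of 4444 below 3, bump it to the next letter, and reset everything to its right to 4.

4443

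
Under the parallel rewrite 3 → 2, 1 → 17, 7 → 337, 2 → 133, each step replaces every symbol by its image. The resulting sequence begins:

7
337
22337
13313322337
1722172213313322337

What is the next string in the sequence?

17337133133173371331331722172213313322337

Applying the rule to each of the 19 symbols of 1722172213313322337 gives the pieces 17 337 133 133 17 337 133 133 17 2 2 17 2 2 133 133 2 2 337, which concatenate to the answer.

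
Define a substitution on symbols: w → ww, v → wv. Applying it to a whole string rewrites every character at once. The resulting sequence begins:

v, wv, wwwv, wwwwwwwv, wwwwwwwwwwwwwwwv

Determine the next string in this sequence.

wwwwwwwwwwwwwwwwwwwwwwwwwwwwwwwv

φ(wwwwwwwwwwwwwwwv) expands symbol-by-symbol to ww ww ww ww ww ww ww ww ww ww ww ww ww ww ww wv; joining the 16 pieces gives the next term.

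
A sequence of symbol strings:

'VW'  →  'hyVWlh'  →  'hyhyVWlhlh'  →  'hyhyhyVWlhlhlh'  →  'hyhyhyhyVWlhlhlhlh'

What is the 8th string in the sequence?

hyhyhyhyhyhyhyVWlhlhlhlhlhlhlh

s(k+1) = hy·s(k)·lh, so each term gains hy as a prefix and lh as a suffix.
From hyhyhyhyVWlhlhlhlh, 3 further steps: hyhyhyhyVWlhlhlhlh → hyhyhyhyhyVWlhlhlhlhlh → hyhyhyhyhyhyVWlhlhlhlhlhlh → (answer).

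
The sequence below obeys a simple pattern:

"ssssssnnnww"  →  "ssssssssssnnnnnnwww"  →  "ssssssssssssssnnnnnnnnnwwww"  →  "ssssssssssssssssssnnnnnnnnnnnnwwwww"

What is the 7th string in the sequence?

ssssssssssssssssssssssssssssssnnnnnnnnnnnnnnnnnnnnnwwwwwwww

Reading off run lengths: s runs 6, 10, 14, 18; n runs 3, 6, 9, 12; w runs 2, 3, 4, 5 — each is linear in n (n = 1, 2, …).
Setting n = 7 gives 30, 21, 8 characters in each block.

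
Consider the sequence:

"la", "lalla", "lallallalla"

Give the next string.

Each string is two copies of the previous one joined by 'l'.
One more doubling of lallallalla gives the answer.

lallallallallallallalla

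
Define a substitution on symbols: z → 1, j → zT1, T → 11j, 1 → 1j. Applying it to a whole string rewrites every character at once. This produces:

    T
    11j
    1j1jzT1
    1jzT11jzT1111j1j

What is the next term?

Applying the rule to each of the 16 symbols of 1jzT11jzT1111j1j gives the pieces 1j zT1 1 11j 1j 1j zT1 1 11j 1j 1j 1j 1j zT1 1j zT1, which concatenate to the answer.

1jzT1111j1j1jzT1111j1j1j1j1jzT11jzT1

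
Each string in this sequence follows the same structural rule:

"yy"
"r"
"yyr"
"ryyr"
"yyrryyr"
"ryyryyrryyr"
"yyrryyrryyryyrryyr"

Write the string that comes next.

ryyryyrryyryyrryyrryyryyrryyr

Each term (from the third on) is the two preceding terms concatenated in order: term 3 = yy·r = yyr.
The next term joins ryyryyrryyr and yyrryyrryyryyrryyr.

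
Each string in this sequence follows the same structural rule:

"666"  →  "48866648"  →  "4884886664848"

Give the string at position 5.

48848848848866648484848

s(k+1) = 488·s(k)·48, so each term gains 488 as a prefix and 48 as a suffix.
From 4884886664848, 2 further steps: 4884886664848 → 488488488666484848 → (answer).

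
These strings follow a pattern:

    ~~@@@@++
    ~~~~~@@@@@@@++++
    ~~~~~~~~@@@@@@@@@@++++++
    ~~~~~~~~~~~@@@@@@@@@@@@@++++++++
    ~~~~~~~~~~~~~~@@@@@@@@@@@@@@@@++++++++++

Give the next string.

~~~~~~~~~~~~~~~~~@@@@@@@@@@@@@@@@@@@++++++++++++

Reading off run lengths: ~ runs 2, 5, 8, 11, 14; @ runs 4, 7, 10, 13, 16; + runs 2, 4, 6, 8, 10 — each is linear in n (n = 1, 2, …).
For the next term, n = 6, so the run lengths are 17, 19, 12.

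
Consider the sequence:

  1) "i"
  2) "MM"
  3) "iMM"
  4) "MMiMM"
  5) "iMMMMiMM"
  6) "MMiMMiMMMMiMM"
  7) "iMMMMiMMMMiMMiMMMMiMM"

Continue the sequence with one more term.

MMiMMiMMMMiMMiMMMMiMMMMiMMiMMMMiMM

From term 3 onward, concatenate the second-to-last term with the last: i·MM = iMM, MM·iMM = MMiMM, …
So term 8 is MMiMMiMMMMiMM·iMMMMiMMMMiMMiMMMMiMM.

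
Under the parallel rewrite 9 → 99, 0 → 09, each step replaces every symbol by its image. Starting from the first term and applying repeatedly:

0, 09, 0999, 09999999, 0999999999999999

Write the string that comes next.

Rewriting the 16 symbols of 0999999999999999 one by one yields 09 99 99 99 99 99 99 99 99 99 99 99 99 99 99 99; concatenated:

09999999999999999999999999999999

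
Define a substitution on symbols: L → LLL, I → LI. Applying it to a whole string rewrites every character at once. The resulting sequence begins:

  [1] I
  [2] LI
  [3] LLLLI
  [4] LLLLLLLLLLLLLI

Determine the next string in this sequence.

LLLLLLLLLLLLLLLLLLLLLLLLLLLLLLLLLLLLLLLLI

Applying the rule to each of the 14 symbols of LLLLLLLLLLLLLI gives the pieces LLL LLL LLL LLL LLL LLL LLL LLL LLL LLL LLL LLL LLL LI, which concatenate to the answer.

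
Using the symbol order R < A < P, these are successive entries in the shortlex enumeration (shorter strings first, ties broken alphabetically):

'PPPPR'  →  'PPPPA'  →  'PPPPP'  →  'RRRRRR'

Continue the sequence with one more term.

Find the rightmost character of RRRRRR below P, bump it to the next letter, and reset everything to its right to R.

RRRRRA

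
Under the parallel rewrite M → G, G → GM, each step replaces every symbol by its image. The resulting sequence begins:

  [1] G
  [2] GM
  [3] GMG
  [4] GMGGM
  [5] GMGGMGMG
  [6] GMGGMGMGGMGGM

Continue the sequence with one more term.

Rewriting the 13 symbols of GMGGMGMGGMGGM one by one yields GM G GM GM G GM G GM GM G GM GM G; concatenated:

GMGGMGMGGMGGMGMGGMGMG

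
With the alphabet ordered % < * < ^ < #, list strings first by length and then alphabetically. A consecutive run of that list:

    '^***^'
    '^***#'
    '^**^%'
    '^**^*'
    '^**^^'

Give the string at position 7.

Continuing the enumeration 2 steps past ^**^^: ^**^^ → ^**^# → (answer).

^**#%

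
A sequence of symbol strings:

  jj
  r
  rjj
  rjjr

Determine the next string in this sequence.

From term 3 onward, concatenate the last term with the second-to-last: r·jj = rjj, rjj·r = rjjr, …
So term 5 is rjjr·rjj.

rjjrrjj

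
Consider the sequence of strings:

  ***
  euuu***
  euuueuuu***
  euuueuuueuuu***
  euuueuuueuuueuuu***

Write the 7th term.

Each term is the previous one with euuu prepended.
From euuueuuueuuueuuu***, 2 further steps: euuueuuueuuueuuu*** → euuueuuueuuueuuueuuu*** → (answer).

euuueuuueuuueuuueuuueuuu***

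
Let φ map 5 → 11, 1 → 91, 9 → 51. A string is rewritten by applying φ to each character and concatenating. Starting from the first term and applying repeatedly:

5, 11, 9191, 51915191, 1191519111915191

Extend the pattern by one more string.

91915191119151919191519111915191

Applying the rule to each of the 16 symbols of 1191519111915191 gives the pieces 91 91 51 91 11 91 51 91 91 91 51 91 11 91 51 91, which concatenate to the answer.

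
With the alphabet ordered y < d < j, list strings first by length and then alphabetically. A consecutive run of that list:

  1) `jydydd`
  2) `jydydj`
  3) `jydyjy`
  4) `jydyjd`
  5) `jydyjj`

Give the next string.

jyddyy

Find the rightmost character of jydyjj below j, bump it to the next letter, and reset everything to its right to y.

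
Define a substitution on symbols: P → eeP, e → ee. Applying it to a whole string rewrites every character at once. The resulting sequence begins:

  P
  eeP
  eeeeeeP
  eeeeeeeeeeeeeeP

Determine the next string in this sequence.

Rewriting the 15 symbols of eeeeeeeeeeeeeeP one by one yields ee ee ee ee ee ee ee ee ee ee ee ee ee ee eeP; concatenated:

eeeeeeeeeeeeeeeeeeeeeeeeeeeeeeP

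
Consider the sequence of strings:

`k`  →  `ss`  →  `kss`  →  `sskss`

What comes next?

ksssskss

From term 3 onward, concatenate the second-to-last term with the last: k·ss = kss, ss·kss = sskss, …
So term 5 is kss·sskss.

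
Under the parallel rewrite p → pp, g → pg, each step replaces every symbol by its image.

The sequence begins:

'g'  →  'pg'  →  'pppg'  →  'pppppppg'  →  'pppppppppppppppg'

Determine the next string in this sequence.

pppppppppppppppppppppppppppppppg

Applying the rule to each of the 16 symbols of pppppppppppppppg gives the pieces pp pp pp pp pp pp pp pp pp pp pp pp pp pp pp pg, which concatenate to the answer.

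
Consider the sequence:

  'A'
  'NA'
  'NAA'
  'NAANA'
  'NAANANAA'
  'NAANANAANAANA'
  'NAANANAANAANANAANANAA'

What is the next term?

NAANANAANAANANAANANAANAANANAANAANA

From term 3 onward, concatenate the last term with the second-to-last: NA·A = NAA, NAA·NA = NAANA, …
The next term joins NAANANAANAANANAANANAA and NAANANAANAANA.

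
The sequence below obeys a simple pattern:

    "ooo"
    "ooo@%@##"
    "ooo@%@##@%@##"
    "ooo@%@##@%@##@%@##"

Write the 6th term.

Each term is the previous one with @%@## appended.
From ooo@%@##@%@##@%@##, 2 further steps: ooo@%@##@%@##@%@## → ooo@%@##@%@##@%@##@%@## → (answer).

ooo@%@##@%@##@%@##@%@##@%@##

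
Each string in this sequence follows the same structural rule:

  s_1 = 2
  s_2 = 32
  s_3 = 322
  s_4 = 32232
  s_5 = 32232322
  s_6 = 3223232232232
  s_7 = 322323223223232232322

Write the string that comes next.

Each term (from the third on) is the previous term followed by the one before it: term 3 = 32·2 = 322.
So term 8 is 322323223223232232322·3223232232232.

3223232232232322323223223232232232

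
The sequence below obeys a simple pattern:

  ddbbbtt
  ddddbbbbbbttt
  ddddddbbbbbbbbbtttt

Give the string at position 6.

ddddddddddddbbbbbbbbbbbbbbbbbbttttttt

The n-th term is 2n d's then 3n b's then n+1 t's (n = 1, 2, …).
Setting n = 6 gives 12, 18, 7 characters in each block.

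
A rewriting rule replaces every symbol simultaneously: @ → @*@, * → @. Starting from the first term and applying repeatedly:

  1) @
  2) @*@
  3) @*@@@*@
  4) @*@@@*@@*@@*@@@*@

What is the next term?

@*@@@*@@*@@*@@@*@@*@@@*@@*@@@*@@*@@*@@@*@

φ(@*@@@*@@*@@*@@@*@) expands symbol-by-symbol to @*@ @ @*@ @*@ @*@ @ @*@ @*@ @ @*@ @*@ @ @*@ @*@ @*@ @ @*@; joining the 17 pieces gives the next term.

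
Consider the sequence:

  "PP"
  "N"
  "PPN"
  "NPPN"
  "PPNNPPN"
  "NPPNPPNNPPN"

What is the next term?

PPNNPPNNPPNPPNNPPN

From term 3 onward, concatenate the second-to-last term with the last: PP·N = PPN, N·PPN = NPPN, …
The next term joins PPNNPPN and NPPNPPNNPPN.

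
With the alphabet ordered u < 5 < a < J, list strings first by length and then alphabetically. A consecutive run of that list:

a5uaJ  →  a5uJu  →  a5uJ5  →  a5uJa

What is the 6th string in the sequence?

Stepping forward 2 times from a5uJa: a5uJa → a5uJJ, then the target.

a55uu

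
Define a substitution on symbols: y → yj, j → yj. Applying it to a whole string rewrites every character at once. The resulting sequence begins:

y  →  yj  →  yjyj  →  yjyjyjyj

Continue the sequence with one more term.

Expanding yjyjyjyj: y→yj, j→yj, y→yj, j→yj, y→yj, j→yj, y→yj, j→yj. Concatenated: yj yj yj yj yj yj yj yj.

yjyjyjyjyjyjyjyj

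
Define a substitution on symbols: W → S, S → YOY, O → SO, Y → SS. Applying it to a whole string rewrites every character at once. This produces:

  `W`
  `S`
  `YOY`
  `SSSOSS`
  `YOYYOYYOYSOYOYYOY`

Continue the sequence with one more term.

Rewriting the 17 symbols of YOYYOYYOYSOYOYYOY one by one yields SS SO SS SS SO SS SS SO SS YOY SO SS SO SS SS SO SS; concatenated:

SSSOSSSSSOSSSSSOSSYOYSOSSSOSSSSSOSS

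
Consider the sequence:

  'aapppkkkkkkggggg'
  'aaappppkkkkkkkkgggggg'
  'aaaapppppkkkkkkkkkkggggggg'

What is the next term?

Term n consists of n-1 a's, followed by n p's, followed by 2n k's, followed by n+2 g's, where the shown terms are n = 3, 4, 5.
For the next term, n = 6, so the run lengths are 5, 6, 12, 8.

aaaaappppppkkkkkkkkkkkkgggggggg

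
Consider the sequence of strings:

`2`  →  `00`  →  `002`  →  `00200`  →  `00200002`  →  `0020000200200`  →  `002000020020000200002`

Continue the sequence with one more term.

Each term (from the third on) is the previous term followed by the one before it: term 3 = 00·2 = 002.
Continuing: 002000020020000200002 · 0020000200200 gives term 8.

0020000200200002000020020000200200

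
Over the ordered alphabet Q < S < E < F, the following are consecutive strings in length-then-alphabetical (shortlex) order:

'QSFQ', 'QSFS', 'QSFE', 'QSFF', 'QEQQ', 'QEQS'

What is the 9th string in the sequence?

QESQ

Advancing 3 positions from QEQS through QEQS → QEQE → QEQF reaches term 9.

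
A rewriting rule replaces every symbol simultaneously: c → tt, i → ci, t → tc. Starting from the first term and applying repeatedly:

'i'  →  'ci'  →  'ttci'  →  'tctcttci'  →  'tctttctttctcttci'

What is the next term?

φ(tctttctttctcttci) expands symbol-by-symbol to tc tt tc tc tc tt tc tc tc tt tc tt tc tc tt ci; joining the 16 pieces gives the next term.

tctttctctctttctctctttctttctcttci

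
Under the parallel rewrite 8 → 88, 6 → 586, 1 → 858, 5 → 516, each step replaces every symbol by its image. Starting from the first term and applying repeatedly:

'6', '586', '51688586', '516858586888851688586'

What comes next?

Rewriting the 21 symbols of 516858586888851688586 one by one yields 516 858 586 88 516 88 516 88 586 88 88 88 88 516 858 586 88 88 516 88 586; concatenated:

51685858688516885168858688888888516858586888851688586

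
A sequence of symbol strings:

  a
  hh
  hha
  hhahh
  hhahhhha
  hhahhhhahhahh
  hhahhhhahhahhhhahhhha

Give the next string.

hhahhhhahhahhhhahhhhahhahhhhahhahh

This is a Fibonacci-style word recurrence s(k) = s(k−1)·s(k−2): e.g. hh·a = hha.
So term 8 is hhahhhhahhahhhhahhhha·hhahhhhahhahh.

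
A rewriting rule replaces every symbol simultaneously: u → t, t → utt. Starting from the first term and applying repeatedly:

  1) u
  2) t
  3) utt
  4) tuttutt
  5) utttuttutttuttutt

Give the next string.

Applying the rule to each of the 17 symbols of utttuttutttuttutt gives the pieces t utt utt utt t utt utt t utt utt utt t utt utt t utt utt, which concatenate to the answer.

tuttuttutttuttutttuttuttutttuttutttuttutt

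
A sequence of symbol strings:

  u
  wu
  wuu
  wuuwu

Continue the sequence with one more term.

This is a Fibonacci-style word recurrence s(k) = s(k−1)·s(k−2): e.g. wu·u = wuu.
Continuing: wuuwu · wuu gives term 5.

wuuwuwuu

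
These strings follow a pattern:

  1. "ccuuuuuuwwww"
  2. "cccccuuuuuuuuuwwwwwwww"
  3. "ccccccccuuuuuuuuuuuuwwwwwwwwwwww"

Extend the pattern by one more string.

cccccccccccuuuuuuuuuuuuuuuwwwwwwwwwwwwwwww

The n-th term is 3n-1 c's then 3n+3 u's then 4n w's (n = 1, 2, …).
At n = 4 the blocks have lengths 11, 15, 16.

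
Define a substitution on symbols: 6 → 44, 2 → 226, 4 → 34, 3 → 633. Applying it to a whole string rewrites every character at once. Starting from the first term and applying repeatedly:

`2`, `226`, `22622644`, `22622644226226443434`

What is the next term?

22622644226226443434226226442262264434346333463334

Replace each of the 20 characters of 22622644226226443434 in place — 226 226 44 226 226 44 34 34 226 226 44 226 226 44 34 34 633 34 633 34 — and concatenate.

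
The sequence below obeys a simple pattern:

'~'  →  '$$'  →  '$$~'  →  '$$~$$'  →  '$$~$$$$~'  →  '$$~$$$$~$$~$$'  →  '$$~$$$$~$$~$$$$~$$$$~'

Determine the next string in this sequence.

From term 3 onward, concatenate the last term with the second-to-last: $$·~ = $$~, $$~·$$ = $$~$$, …
The next term joins $$~$$$$~$$~$$$$~$$$$~ and $$~$$$$~$$~$$.

$$~$$$$~$$~$$$$~$$$$~$$~$$$$~$$~$$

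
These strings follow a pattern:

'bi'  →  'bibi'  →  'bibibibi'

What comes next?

bibibibibibibibi

s(k+1) = s(k)·s(k) — each term doubles the last.
So the next term is two copies of bibibibi.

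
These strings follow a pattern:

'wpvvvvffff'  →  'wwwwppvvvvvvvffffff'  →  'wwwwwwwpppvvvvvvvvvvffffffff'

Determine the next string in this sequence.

Each string has the form w^{3n-2} p^{n} v^{3n+1} f^{2n+2} (n = 1, 2, …).
Setting n = 4 gives 10, 4, 13, 10 characters in each block.

wwwwwwwwwwppppvvvvvvvvvvvvvffffffffff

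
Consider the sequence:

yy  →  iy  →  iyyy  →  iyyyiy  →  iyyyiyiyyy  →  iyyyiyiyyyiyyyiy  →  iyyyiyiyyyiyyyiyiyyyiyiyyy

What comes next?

iyyyiyiyyyiyyyiyiyyyiyiyyyiyyyiyiyyyiyyyiy

This is a Fibonacci-style word recurrence s(k) = s(k−1)·s(k−2): e.g. iy·yy = iyyy.
Continuing: iyyyiyiyyyiyyyiyiyyyiyiyyy · iyyyiyiyyyiyyyiy gives term 8.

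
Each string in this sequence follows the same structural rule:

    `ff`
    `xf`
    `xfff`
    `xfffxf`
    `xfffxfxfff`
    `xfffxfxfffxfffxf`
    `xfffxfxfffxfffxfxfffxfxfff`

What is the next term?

This is a Fibonacci-style word recurrence s(k) = s(k−1)·s(k−2): e.g. xf·ff = xfff.
Continuing: xfffxfxfffxfffxfxfffxfxfff · xfffxfxfffxfffxf gives term 8.

xfffxfxfffxfffxfxfffxfxfffxfffxfxfffxfffxf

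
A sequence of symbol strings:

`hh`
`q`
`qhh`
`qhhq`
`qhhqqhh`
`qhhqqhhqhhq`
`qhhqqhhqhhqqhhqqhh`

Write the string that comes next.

qhhqqhhqhhqqhhqqhhqhhqqhhqhhq

This is a Fibonacci-style word recurrence s(k) = s(k−1)·s(k−2): e.g. q·hh = qhh.
So term 8 is qhhqqhhqhhqqhhqqhh·qhhqqhhqhhq.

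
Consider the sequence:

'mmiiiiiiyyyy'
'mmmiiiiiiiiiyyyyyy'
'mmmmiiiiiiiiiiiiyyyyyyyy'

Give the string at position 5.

The n-th term is n m's then 3n i's then 2n y's, where the shown terms are n = 2, 3, 4.
At n = 6 the blocks have lengths 6, 18, 12.

mmmmmmiiiiiiiiiiiiiiiiiiyyyyyyyyyyyy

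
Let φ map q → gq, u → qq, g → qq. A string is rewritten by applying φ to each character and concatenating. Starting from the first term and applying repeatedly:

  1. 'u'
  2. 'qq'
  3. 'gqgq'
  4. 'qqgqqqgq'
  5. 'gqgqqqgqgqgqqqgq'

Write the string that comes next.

φ(gqgqqqgqgqgqqqgq) expands symbol-by-symbol to qq gq qq gq gq gq qq gq qq gq qq gq gq gq qq gq; joining the 16 pieces gives the next term.

qqgqqqgqgqgqqqgqqqgqqqgqgqgqqqgq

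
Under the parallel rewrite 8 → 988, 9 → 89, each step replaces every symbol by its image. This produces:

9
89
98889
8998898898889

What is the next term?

φ(8998898898889) expands symbol-by-symbol to 988 89 89 988 988 89 988 988 89 988 988 988 89; joining the 13 pieces gives the next term.

9888989988988899889888998898898889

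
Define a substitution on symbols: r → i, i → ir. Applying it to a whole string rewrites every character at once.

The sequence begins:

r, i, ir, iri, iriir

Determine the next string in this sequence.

Rewriting each symbol of iriir: i→ir, r→i, i→ir, i→ir, r→i, which concatenates to ir i ir ir i.

iriiriri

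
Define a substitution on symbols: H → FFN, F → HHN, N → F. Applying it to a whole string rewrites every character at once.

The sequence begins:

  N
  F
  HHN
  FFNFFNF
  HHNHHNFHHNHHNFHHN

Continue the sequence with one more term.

Replace each of the 17 characters of HHNHHNFHHNHHNFHHN in place — FFN FFN F FFN FFN F HHN FFN FFN F FFN FFN F HHN FFN FFN F — and concatenate.

FFNFFNFFFNFFNFHHNFFNFFNFFFNFFNFHHNFFNFFNF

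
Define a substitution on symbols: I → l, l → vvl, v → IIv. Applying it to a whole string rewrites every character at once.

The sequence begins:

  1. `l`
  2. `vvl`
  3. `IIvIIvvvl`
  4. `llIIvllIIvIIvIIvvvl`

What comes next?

φ(llIIvllIIvIIvIIvvvl) expands symbol-by-symbol to vvl vvl l l IIv vvl vvl l l IIv l l IIv l l IIv IIv IIv vvl; joining the 19 pieces gives the next term.

vvlvvlllIIvvvlvvlllIIvllIIvllIIvIIvIIvvvl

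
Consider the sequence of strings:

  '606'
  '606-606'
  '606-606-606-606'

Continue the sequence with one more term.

Each string is two copies of the previous one joined by '-'.
One more doubling of 606-606-606-606 gives the answer.

606-606-606-606-606-606-606-606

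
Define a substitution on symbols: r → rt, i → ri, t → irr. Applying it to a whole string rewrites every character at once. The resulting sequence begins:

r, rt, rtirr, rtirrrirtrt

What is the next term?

rtirrrirtrtrtrirtirrrtirr

Expanding rtirrrirtrt: r→rt, t→irr, i→ri, r→rt, r→rt, r→rt, i→ri, r→rt, t→irr, r→rt, t→irr. Concatenated: rt irr ri rt rt rt ri rt irr rt irr.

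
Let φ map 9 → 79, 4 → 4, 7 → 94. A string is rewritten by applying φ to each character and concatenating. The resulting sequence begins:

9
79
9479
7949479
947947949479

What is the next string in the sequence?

79494794947947949479

Expanding 947947949479: 9→79, 4→4, 7→94, 9→79, 4→4, 7→94, 9→79, 4→4, 9→79, 4→4, 7→94, 9→79. Concatenated: 79 4 94 79 4 94 79 4 79 4 94 79.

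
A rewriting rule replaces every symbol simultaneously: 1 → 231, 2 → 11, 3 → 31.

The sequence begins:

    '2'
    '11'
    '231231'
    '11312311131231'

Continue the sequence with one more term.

Rewriting the 14 symbols of 11312311131231 one by one yields 231 231 31 231 11 31 231 231 231 31 231 11 31 231; concatenated:

231231312311131231231231312311131231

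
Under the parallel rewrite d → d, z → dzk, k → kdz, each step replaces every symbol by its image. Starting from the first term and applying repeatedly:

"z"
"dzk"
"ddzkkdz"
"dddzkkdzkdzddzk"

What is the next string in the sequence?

Replace each of the 15 characters of dddzkkdzkdzddzk in place — d d d dzk kdz kdz d dzk kdz d dzk d d dzk kdz — and concatenate.

ddddzkkdzkdzddzkkdzddzkdddzkkdz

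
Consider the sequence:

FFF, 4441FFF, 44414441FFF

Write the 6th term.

44414441444144414441FFF

The strings grow by a fixed prefix 4441 each time.
From 44414441FFF, 3 further steps: 44414441FFF → 444144414441FFF → 4441444144414441FFF → (answer).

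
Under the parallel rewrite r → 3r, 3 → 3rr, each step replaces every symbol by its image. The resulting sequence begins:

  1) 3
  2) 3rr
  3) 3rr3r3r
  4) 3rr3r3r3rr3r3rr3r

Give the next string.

Rewriting the 17 symbols of 3rr3r3r3rr3r3rr3r one by one yields 3rr 3r 3r 3rr 3r 3rr 3r 3rr 3r 3r 3rr 3r 3rr 3r 3r 3rr 3r; concatenated:

3rr3r3r3rr3r3rr3r3rr3r3r3rr3r3rr3r3r3rr3r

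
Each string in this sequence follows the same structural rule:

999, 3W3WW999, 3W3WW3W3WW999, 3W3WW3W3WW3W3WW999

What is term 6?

The strings grow by a fixed prefix 3W3WW each time.
From 3W3WW3W3WW3W3WW999, 2 further steps: 3W3WW3W3WW3W3WW999 → 3W3WW3W3WW3W3WW3W3WW999 → (answer).

3W3WW3W3WW3W3WW3W3WW3W3WW999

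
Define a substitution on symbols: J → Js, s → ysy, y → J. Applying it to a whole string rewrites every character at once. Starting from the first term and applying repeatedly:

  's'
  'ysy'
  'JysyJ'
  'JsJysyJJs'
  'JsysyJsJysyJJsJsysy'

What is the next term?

φ(JsysyJsJysyJJsJsysy) expands symbol-by-symbol to Js ysy J ysy J Js ysy Js J ysy J Js Js ysy Js ysy J ysy J; joining the 19 pieces gives the next term.

JsysyJysyJJsysyJsJysyJJsJsysyJsysyJysyJ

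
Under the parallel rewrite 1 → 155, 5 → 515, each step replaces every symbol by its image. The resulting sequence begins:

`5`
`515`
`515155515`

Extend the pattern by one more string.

Expanding 515155515: 5→515, 1→155, 5→515, 1→155, 5→515, 5→515, 5→515, 1→155, 5→515. Concatenated: 515 155 515 155 515 515 515 155 515.

515155515155515515515155515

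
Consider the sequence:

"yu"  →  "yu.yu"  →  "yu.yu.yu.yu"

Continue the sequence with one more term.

Each string is two copies of the previous one joined by '.'.
Doubling yu.yu.yu.yu with '.' between the halves:

yu.yu.yu.yu.yu.yu.yu.yu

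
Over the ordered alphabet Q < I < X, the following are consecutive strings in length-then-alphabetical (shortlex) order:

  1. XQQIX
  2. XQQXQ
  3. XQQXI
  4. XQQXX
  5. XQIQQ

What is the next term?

Treat XQIQQ as a base-3 numeral over the given alphabet and add one, carrying through any trailing X's.

XQIQI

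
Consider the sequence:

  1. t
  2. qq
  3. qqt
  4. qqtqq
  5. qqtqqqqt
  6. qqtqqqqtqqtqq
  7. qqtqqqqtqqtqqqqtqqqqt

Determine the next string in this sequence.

qqtqqqqtqqtqqqqtqqqqtqqtqqqqtqqtqq

Each term (from the third on) is the previous term followed by the one before it: term 3 = qq·t = qqt.
Continuing: qqtqqqqtqqtqqqqtqqqqt · qqtqqqqtqqtqq gives term 8.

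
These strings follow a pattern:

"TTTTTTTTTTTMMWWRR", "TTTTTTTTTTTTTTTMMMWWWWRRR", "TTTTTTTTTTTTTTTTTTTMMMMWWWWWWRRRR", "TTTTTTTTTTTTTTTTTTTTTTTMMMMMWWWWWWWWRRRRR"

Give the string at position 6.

Each string has the form T^{4n+3} M^{n} W^{2n-2} R^{n}, where the shown terms are n = 2, 3, 4, 5.
For term 6, n = 7, so the run lengths are 31, 7, 12, 7.

TTTTTTTTTTTTTTTTTTTTTTTTTTTTTTTMMMMMMMWWWWWWWWWWWWRRRRRRR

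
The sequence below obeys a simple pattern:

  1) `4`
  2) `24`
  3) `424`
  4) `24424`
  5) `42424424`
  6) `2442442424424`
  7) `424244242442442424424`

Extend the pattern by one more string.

2442442424424424244242442442424424

From term 3 onward, concatenate the second-to-last term with the last: 4·24 = 424, 24·424 = 24424, …
The next term joins 2442442424424 and 424244242442442424424.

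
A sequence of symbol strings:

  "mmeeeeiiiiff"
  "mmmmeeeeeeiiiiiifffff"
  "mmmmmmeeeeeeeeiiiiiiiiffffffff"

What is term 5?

mmmmmmmmmmeeeeeeeeeeeeiiiiiiiiiiiiffffffffffffff

Term n consists of 2n m's, followed by 2n+2 e's, followed by 2n+2 i's, followed by 3n-1 f's (n = 1, 2, …).
At n = 5 the blocks have lengths 10, 12, 12, 14.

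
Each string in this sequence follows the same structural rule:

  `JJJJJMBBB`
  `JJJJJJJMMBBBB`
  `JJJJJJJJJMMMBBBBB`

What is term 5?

JJJJJJJJJJJJJMMMMMBBBBBBB

Each string has the form J^{2n+1} M^{n-1} B^{n+1}, where the shown terms are n = 2, 3, 4.
Setting n = 6 gives 13, 5, 7 characters in each block.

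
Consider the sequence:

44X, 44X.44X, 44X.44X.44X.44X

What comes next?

Each string is two copies of the previous one joined by '.'.
One more doubling of 44X.44X.44X.44X gives the answer.

44X.44X.44X.44X.44X.44X.44X.44X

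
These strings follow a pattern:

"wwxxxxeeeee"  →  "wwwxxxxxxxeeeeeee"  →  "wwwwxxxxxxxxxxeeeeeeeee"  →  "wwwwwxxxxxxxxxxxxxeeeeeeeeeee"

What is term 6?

wwwwwwwxxxxxxxxxxxxxxxxxxxeeeeeeeeeeeeeee

Reading off run lengths: w runs 2, 3, 4, 5; x runs 4, 7, 10, 13; e runs 5, 7, 9, 11 — each is linear in n, where the shown terms are n = 2, 3, 4, 5.
Setting n = 7 gives 7, 19, 15 characters in each block.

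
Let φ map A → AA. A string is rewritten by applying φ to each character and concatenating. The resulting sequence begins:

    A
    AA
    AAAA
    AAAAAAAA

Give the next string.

Expanding AAAAAAAA: A→AA, A→AA, A→AA, A→AA, A→AA, A→AA, A→AA, A→AA. Concatenated: AA AA AA AA AA AA AA AA.

AAAAAAAAAAAAAAAA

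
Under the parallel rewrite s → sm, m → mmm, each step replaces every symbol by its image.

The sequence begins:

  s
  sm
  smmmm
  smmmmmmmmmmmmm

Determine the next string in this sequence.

Applying the rule to each of the 14 symbols of smmmmmmmmmmmmm gives the pieces sm mmm mmm mmm mmm mmm mmm mmm mmm mmm mmm mmm mmm mmm, which concatenate to the answer.

smmmmmmmmmmmmmmmmmmmmmmmmmmmmmmmmmmmmmmmm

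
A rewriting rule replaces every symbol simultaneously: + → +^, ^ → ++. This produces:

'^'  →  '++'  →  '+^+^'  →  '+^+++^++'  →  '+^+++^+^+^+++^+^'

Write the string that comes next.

+^+++^+^+^+++^+++^+++^+^+^+++^++

φ(+^+++^+^+^+++^+^) expands symbol-by-symbol to +^ ++ +^ +^ +^ ++ +^ ++ +^ ++ +^ +^ +^ ++ +^ ++; joining the 16 pieces gives the next term.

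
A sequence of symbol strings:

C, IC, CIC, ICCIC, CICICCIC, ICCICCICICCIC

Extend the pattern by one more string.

From term 3 onward, concatenate the second-to-last term with the last: C·IC = CIC, IC·CIC = ICCIC, …
So term 7 is CICICCIC·ICCICCICICCIC.

CICICCICICCICCICICCIC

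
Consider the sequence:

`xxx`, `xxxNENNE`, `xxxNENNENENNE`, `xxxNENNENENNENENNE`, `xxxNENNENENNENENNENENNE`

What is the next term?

Every step adds NENNE to the end: s(k+1) = s(k)·NENNE.
One more step from xxxNENNENENNENENNENENNE gives the answer.

xxxNENNENENNENENNENENNENENNE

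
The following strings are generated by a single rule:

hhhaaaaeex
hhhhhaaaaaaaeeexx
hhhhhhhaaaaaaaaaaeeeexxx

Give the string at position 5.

hhhhhhhhhhhaaaaaaaaaaaaaaaaeeeeeexxxxx

The n-th term is 2n+1 h's then 3n+1 a's then n+1 e's then n x's (n = 1, 2, …).
At n = 5 the blocks have lengths 11, 16, 6, 5.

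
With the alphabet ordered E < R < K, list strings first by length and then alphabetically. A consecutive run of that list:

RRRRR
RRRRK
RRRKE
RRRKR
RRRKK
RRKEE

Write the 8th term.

Continuing the enumeration 2 steps past RRKEE: RRKEE → RRKER → (answer).

RRKEK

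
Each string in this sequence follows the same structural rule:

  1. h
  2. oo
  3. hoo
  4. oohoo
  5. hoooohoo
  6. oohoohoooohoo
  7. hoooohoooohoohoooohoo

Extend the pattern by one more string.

Each term (from the third on) is the two preceding terms concatenated in order: term 3 = h·oo = hoo.
So term 8 is oohoohoooohoo·hoooohoooohoohoooohoo.

oohoohoooohoohoooohoooohoohoooohoo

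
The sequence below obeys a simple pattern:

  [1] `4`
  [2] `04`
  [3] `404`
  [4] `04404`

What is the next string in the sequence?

40404404

From term 3 onward, concatenate the second-to-last term with the last: 4·04 = 404, 04·404 = 04404, …
So term 5 is 404·04404.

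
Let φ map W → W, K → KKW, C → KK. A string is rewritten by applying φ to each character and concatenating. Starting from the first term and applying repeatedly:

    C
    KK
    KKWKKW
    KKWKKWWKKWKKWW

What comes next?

Rewriting the 14 symbols of KKWKKWWKKWKKWW one by one yields KKW KKW W KKW KKW W W KKW KKW W KKW KKW W W; concatenated:

KKWKKWWKKWKKWWWKKWKKWWKKWKKWWW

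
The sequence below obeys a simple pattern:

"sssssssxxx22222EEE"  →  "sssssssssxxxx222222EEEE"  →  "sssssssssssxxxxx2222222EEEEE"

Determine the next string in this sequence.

sssssssssssssxxxxxx22222222EEEEEE

Reading off run lengths: s runs 7, 9, 11; x runs 3, 4, 5; 2 runs 5, 6, 7; E runs 3, 4, 5 — each is linear in n, where the shown terms are n = 3, 4, 5.
For the next term, n = 6, so the run lengths are 13, 6, 8, 6.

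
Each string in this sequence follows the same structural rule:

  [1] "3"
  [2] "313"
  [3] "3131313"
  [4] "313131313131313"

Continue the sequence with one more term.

Every step duplicates the string with '1' between the halves.
Doubling 313131313131313 with '1' between the halves:

3131313131313131313131313131313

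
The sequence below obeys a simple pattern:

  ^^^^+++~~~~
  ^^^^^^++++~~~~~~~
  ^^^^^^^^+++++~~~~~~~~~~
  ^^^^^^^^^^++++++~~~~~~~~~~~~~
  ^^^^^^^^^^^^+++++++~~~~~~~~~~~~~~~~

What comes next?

Each string has the form ^^{2n+2} +^{n+2} ~^{3n+1} (n = 1, 2, …).
For the next term, n = 6, so the run lengths are 14, 8, 19.

^^^^^^^^^^^^^^++++++++~~~~~~~~~~~~~~~~~~~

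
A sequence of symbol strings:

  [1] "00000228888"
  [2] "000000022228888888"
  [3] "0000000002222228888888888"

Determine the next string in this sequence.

Each string has the form 0^{2n+3} 2^{2n} 8^{3n+1} (n = 1, 2, …).
Setting n = 4 gives 11, 8, 13 characters in each block.

00000000000222222228888888888888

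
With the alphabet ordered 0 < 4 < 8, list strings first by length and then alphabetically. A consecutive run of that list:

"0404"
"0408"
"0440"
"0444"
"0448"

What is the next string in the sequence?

The successor of 0448 increments the rightmost position that isn't already 8 and resets every position after it to 0.

0480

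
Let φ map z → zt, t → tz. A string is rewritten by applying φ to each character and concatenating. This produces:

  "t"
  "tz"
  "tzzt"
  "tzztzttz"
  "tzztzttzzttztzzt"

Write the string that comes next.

tzztzttzzttztzztzttztzzttzztzttz

Applying the rule to each of the 16 symbols of tzztzttzzttztzzt gives the pieces tz zt zt tz zt tz tz zt zt tz tz zt tz zt zt tz, which concatenate to the answer.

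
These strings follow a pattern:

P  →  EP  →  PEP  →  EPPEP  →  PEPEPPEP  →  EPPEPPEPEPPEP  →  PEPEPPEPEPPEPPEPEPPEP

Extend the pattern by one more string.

From term 3 onward, concatenate the second-to-last term with the last: P·EP = PEP, EP·PEP = EPPEP, …
So term 8 is EPPEPPEPEPPEP·PEPEPPEPEPPEPPEPEPPEP.

EPPEPPEPEPPEPPEPEPPEPEPPEPPEPEPPEP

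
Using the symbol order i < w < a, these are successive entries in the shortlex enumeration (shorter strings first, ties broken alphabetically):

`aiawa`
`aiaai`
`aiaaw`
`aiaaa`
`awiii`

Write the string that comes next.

awiiw

Treat awiii as a base-3 numeral over the given alphabet and add one, carrying through any trailing a's.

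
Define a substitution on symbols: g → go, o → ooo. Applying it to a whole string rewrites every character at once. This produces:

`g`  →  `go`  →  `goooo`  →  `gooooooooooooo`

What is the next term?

Rewriting the 14 symbols of gooooooooooooo one by one yields go ooo ooo ooo ooo ooo ooo ooo ooo ooo ooo ooo ooo ooo; concatenated:

goooooooooooooooooooooooooooooooooooooooo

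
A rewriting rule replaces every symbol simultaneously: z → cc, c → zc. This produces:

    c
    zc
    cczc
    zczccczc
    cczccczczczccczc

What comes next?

Rewriting the 16 symbols of cczccczczczccczc one by one yields zc zc cc zc zc zc cc zc cc zc cc zc zc zc cc zc; concatenated:

zczccczczczccczccczccczczczccczc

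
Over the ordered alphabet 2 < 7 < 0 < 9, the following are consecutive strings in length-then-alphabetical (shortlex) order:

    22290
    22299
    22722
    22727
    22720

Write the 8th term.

Stepping forward 3 times from 22720: 22720 → 22729 → 22772, then the target.

22777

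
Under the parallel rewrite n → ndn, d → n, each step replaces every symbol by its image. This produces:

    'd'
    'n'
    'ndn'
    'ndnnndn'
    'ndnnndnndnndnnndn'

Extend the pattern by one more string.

Rewriting the 17 symbols of ndnnndnndnndnnndn one by one yields ndn n ndn ndn ndn n ndn ndn n ndn ndn n ndn ndn ndn n ndn; concatenated:

ndnnndnndnndnnndnndnnndnndnnndnndnndnnndn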